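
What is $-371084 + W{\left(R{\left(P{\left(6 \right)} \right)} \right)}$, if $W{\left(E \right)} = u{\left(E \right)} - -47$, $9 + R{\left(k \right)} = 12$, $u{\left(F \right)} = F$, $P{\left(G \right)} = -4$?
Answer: $-371034$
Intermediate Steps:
$R{\left(k \right)} = 3$ ($R{\left(k \right)} = -9 + 12 = 3$)
$W{\left(E \right)} = 47 + E$ ($W{\left(E \right)} = E - -47 = E + 47 = 47 + E$)
$-371084 + W{\left(R{\left(P{\left(6 \right)} \right)} \right)} = -371084 + \left(47 + 3\right) = -371084 + 50 = -371034$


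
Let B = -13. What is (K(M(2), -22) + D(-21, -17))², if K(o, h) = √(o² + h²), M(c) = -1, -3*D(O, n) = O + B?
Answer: 5521/9 + 68*√485/3 ≈ 1112.6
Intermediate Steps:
D(O, n) = 13/3 - O/3 (D(O, n) = -(O - 13)/3 = -(-13 + O)/3 = 13/3 - O/3)
K(o, h) = √(h² + o²)
(K(M(2), -22) + D(-21, -17))² = (√((-22)² + (-1)²) + (13/3 - ⅓*(-21)))² = (√(484 + 1) + (13/3 + 7))² = (√485 + 34/3)² = (34/3 + √485)²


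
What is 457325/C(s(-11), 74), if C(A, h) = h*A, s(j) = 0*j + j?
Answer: -41575/74 ≈ -561.82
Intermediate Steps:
s(j) = j (s(j) = 0 + j = j)
C(A, h) = A*h
457325/C(s(-11), 74) = 457325/((-11*74)) = 457325/(-814) = 457325*(-1/814) = -41575/74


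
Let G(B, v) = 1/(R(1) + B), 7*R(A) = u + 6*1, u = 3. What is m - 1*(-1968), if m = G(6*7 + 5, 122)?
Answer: 665191/338 ≈ 1968.0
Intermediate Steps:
R(A) = 9/7 (R(A) = (3 + 6*1)/7 = (3 + 6)/7 = (⅐)*9 = 9/7)
G(B, v) = 1/(9/7 + B)
m = 7/338 (m = 7/(9 + 7*(6*7 + 5)) = 7/(9 + 7*(42 + 5)) = 7/(9 + 7*47) = 7/(9 + 329) = 7/338 ≈ 0.020710)
m - 1*(-1968) = 7/338 - 1*(-1968) = 7/338 + 1968 = 665191/338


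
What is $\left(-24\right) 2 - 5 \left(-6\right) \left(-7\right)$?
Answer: $-258$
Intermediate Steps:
$\left(-24\right) 2 - 5 \left(-6\right) \left(-7\right) = -48 - \left(-30\right) \left(-7\right) = -48 - 210 = -258$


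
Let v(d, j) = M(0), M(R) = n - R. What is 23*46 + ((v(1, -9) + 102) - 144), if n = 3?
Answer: 1019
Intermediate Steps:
M(R) = 3 - R
v(d, j) = 3 (v(d, j) = 3 - 1*0 = 3 + 0 = 3)
23*46 + ((v(1, -9) + 102) - 144) = 23*46 + ((3 + 102) - 144) = 1058 + (105 - 144) = 1058 - 39 = 1019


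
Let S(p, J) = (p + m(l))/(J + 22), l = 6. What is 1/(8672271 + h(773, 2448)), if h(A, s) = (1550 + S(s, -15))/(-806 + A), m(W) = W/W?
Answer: 7/60705494 ≈ 1.1531e-7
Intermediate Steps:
m(W) = 1
S(p, J) = (1 + p)/(22 + J) (S(p, J) = (p + 1)/(J + 22) = (1 + p)/(22 + J))
h(A, s) = (10851/7 + s/7)/(-806 + A) (h(A, s) = (1550 + (1 + s)/(22 - 15))/(-806 + A) = (1550 + (1 + s)/7)/(-806 + A) = (1550 + (⅐ + s/7))/(-806 + A) = (10851/7 + s/7)/(-806 + A))
1/(8672271 + h(773, 2448)) = 1/(8672271 + (10851 + 2448)/(7*(-806 + 773))) = 1/(8672271 + (⅐)*13299/(-33)) = 1/(8672271 + (⅐)*(-1/33)*13299) = 1/(8672271 - 403/7) = 1/(60705494/7) = 7/60705494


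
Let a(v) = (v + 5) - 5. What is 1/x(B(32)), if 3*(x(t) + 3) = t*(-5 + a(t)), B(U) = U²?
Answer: 3/1043447 ≈ 2.8751e-6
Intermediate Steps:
a(v) = v (a(v) = (5 + v) - 5 = v)
x(t) = -3 + t*(-5 + t)/3 (x(t) = -3 + (t*(-5 + t))/3 = -3 + t*(-5 + t)/3)
1/x(B(32)) = 1/(-3 - 5/3*32² + (32²)²/3) = 1/(-3 - 5/3*1024 + (⅓)*1024²) = 1/(-3 - 5120/3 + (⅓)*1048576) = 1/(-3 - 5120/3 + 1048576/3) = 1/(1043447/3) = 3/1043447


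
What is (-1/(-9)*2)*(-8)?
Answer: -16/9 ≈ -1.7778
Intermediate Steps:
(-1/(-9)*2)*(-8) = (-1*(-1/9)*2)*(-8) = ((1/9)*2)*(-8) = (2/9)*(-8) = -16/9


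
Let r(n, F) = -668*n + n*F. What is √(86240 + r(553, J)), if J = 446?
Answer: I*√36526 ≈ 191.12*I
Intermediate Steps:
r(n, F) = -668*n + F*n
√(86240 + r(553, J)) = √(86240 + 553*(-668 + 446)) = √(86240 + 553*(-222)) = √(86240 - 122766) = √(-36526) = I*√36526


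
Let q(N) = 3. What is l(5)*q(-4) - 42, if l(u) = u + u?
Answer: -12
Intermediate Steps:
l(u) = 2*u
l(5)*q(-4) - 42 = (2*5)*3 - 42 = 10*3 - 42 = 30 - 42 = -12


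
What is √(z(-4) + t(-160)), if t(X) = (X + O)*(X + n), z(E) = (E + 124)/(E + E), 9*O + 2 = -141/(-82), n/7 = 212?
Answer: I*√3205778561/123 ≈ 460.32*I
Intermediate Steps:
n = 1484 (n = 7*212 = 1484)
O = -23/738 (O = -2/9 + (-141/(-82))/9 = -2/9 + (-141*(-1/82))/9 = -2/9 + (⅑)*(141/82) = -2/9 + 47/246 = -23/738 ≈ -0.031165)
z(E) = (124 + E)/(2*E) (z(E) = (124 + E)/((2*E)) = (124 + E)*(1/(2*E)) = (124 + E)/(2*E))
t(X) = (1484 + X)*(-23/738 + X) (t(X) = (X - 23/738)*(X + 1484) = (-23/738 + X)*(1484 + X) = (1484 + X)*(-23/738 + X))
√(z(-4) + t(-160)) = √((½)*(124 - 4)/(-4) + (-17066/369 + (-160)² + (1095169/738)*(-160))) = √((½)*(-¼)*120 + (-17066/369 + 25600 - 87613520/369)) = √(-15 - 78184186/369) = √(-78189721/369) = I*√3205778561/123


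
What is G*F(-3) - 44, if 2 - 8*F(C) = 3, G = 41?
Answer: -393/8 ≈ -49.125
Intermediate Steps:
F(C) = -⅛ (F(C) = ¼ - ⅛*3 = ¼ - 3/8 = -⅛)
G*F(-3) - 44 = 41*(-⅛) - 44 = -41/8 - 44 = -393/8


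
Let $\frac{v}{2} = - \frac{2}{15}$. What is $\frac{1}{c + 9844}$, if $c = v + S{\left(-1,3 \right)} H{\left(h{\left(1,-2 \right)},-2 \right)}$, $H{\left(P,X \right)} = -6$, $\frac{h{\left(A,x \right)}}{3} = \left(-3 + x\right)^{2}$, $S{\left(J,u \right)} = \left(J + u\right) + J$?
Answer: $\frac{15}{147566} \approx 0.00010165$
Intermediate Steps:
$S{\left(J,u \right)} = u + 2 J$
$h{\left(A,x \right)} = 3 \left(-3 + x\right)^{2}$
$v = - \frac{4}{15}$ ($v = 2 \left(- \frac{2}{15}\right) = - \frac{4}{15} \approx -0.26667$)
$c = - \frac{94}{15}$ ($c = - \frac{4}{15} + \left(3 + 2 \left(-1\right)\right) \left(-6\right) = - \frac{4}{15} + \left(3 - 2\right) \left(-6\right) = - \frac{4}{15} + 1 \left(-6\right) = - \frac{4}{15} - 6 = - \frac{94}{15} \approx -6.2667$)
$\frac{1}{c + 9844} = \frac{1}{- \frac{94}{15} + 9844} = \frac{1}{\frac{147566}{15}} = \frac{15}{147566}$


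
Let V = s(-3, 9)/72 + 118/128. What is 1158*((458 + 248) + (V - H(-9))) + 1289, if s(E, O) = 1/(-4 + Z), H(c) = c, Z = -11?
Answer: 1195668661/1440 ≈ 8.3033e+5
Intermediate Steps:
s(E, O) = -1/15 (s(E, O) = 1/(-4 - 11) = 1/(-15) = -1/15)
V = 7957/8640 (V = -1/15/72 + 118/128 = -1/15*1/72 + 118*(1/128) = -1/1080 + 59/64 = 7957/8640 ≈ 0.92095)
1158*((458 + 248) + (V - H(-9))) + 1289 = 1158*((458 + 248) + (7957/8640 - 1*(-9))) + 1289 = 1158*(706 + (7957/8640 + 9)) + 1289 = 1158*(706 + 85717/8640) + 1289 = 1158*(6185557/8640) + 1289 = 1193812501/1440 + 1289 = 1195668661/1440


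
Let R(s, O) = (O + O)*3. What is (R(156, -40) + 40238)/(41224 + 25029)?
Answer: 39998/66253 ≈ 0.60372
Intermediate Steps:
R(s, O) = 6*O (R(s, O) = (2*O)*3 = 6*O)
(R(156, -40) + 40238)/(41224 + 25029) = (6*(-40) + 40238)/(41224 + 25029) = (-240 + 40238)/66253 = 39998*(1/66253) = 39998/66253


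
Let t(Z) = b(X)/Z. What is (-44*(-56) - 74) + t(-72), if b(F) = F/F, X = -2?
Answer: 172079/72 ≈ 2390.0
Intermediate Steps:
b(F) = 1
t(Z) = 1/Z
(-44*(-56) - 74) + t(-72) = (-44*(-56) - 74) + 1/(-72) = (2464 - 74) - 1/72 = 2390 - 1/72 = 172079/72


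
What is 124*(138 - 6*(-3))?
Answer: 19344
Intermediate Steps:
124*(138 - 6*(-3)) = 124*(138 + 18) = 124*156 = 19344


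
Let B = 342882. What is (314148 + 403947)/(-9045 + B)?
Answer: 4885/2271 ≈ 2.1510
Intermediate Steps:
(314148 + 403947)/(-9045 + B) = (314148 + 403947)/(-9045 + 342882) = 718095/333837 = 718095*(1/333837) = 4885/2271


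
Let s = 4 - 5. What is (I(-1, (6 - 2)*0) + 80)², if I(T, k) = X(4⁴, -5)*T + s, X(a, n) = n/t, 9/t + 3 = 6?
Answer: 58564/9 ≈ 6507.1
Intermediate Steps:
t = 3 (t = 9/(-3 + 6) = 9/3 = 9*(⅓) = 3)
X(a, n) = n/3
s = -1
I(T, k) = -1 - 5*T/3 (I(T, k) = ((⅓)*(-5))*T - 1 = -5*T/3 - 1 = -1 - 5*T/3)
(I(-1, (6 - 2)*0) + 80)² = ((-1 - 5/3*(-1)) + 80)² = ((-1 + 5/3) + 80)² = (⅔ + 80)² = (242/3)² = 58564/9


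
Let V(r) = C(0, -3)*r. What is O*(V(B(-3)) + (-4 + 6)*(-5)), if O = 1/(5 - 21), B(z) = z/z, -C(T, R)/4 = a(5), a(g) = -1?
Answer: 3/8 ≈ 0.37500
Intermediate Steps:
C(T, R) = 4 (C(T, R) = -4*(-1) = 4)
B(z) = 1
O = -1/16 (O = 1/(-16) = -1/16 ≈ -0.062500)
V(r) = 4*r
O*(V(B(-3)) + (-4 + 6)*(-5)) = -(4*1 + (-4 + 6)*(-5))/16 = -(4 + 2*(-5))/16 = -(4 - 10)/16 = -1/16*(-6) = 3/8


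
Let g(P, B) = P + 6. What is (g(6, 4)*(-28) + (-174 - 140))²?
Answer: 422500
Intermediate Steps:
g(P, B) = 6 + P
(g(6, 4)*(-28) + (-174 - 140))² = ((6 + 6)*(-28) + (-174 - 140))² = (12*(-28) - 314)² = (-336 - 314)² = (-650)² = 422500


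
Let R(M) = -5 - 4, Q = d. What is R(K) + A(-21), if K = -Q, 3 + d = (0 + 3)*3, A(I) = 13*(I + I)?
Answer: -555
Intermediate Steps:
A(I) = 26*I (A(I) = 13*(2*I) = 26*I)
d = 6 (d = -3 + (0 + 3)*3 = -3 + 3*3 = -3 + 9 = 6)
Q = 6
K = -6 (K = -1*6 = -6)
R(M) = -9
R(K) + A(-21) = -9 + 26*(-21) = -9 - 546 = -555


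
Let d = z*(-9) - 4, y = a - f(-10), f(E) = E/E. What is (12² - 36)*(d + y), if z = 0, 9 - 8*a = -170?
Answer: 3753/2 ≈ 1876.5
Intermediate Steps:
a = 179/8 (a = 9/8 - ⅛*(-170) = 9/8 + 85/4 = 179/8 ≈ 22.375)
f(E) = 1
y = 171/8 (y = 179/8 - 1*1 = 179/8 - 1 = 171/8 ≈ 21.375)
d = -4 (d = 0*(-9) - 4 = 0 - 4 = -4)
(12² - 36)*(d + y) = (12² - 36)*(-4 + 171/8) = (144 - 36)*(139/8) = 108*(139/8) = 3753/2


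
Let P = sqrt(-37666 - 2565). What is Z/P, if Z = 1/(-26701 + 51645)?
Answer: -I*sqrt(40231)/1003522064 ≈ -1.9987e-7*I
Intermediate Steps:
P = I*sqrt(40231) (P = sqrt(-40231) = I*sqrt(40231) ≈ 200.58*I)
Z = 1/24944 ≈ 4.0090e-5
Z/P = 1/(24944*((I*sqrt(40231)))) = (-I*sqrt(40231)/40231)/24944 = -I*sqrt(40231)/1003522064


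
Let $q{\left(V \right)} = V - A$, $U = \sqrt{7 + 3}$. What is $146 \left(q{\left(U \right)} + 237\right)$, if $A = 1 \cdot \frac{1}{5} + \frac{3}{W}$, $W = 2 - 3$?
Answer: $\frac{175054}{5} + 146 \sqrt{10} \approx 35473.0$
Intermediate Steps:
$W = -1$ ($W = 2 - 3 = -1$)
$A = - \frac{14}{5}$ ($A = 1 \cdot \frac{1}{5} + \frac{3}{-1} = 1 \cdot \frac{1}{5} + 3 \left(-1\right) = \frac{1}{5} - 3 = - \frac{14}{5} \approx -2.8$)
$U = \sqrt{10} \approx 3.1623$
$q{\left(V \right)} = \frac{14}{5} + V$ ($q{\left(V \right)} = V - - \frac{14}{5} = V + \frac{14}{5} = \frac{14}{5} + V$)
$146 \left(q{\left(U \right)} + 237\right) = 146 \left(\left(\frac{14}{5} + \sqrt{10}\right) + 237\right) = 146 \left(\frac{1199}{5} + \sqrt{10}\right) = \frac{175054}{5} + 146 \sqrt{10}$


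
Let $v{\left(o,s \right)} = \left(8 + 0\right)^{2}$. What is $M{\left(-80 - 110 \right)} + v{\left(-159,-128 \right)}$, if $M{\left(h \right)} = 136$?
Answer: $200$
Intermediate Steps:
$v{\left(o,s \right)} = 64$ ($v{\left(o,s \right)} = 8^{2} = 64$)
$M{\left(-80 - 110 \right)} + v{\left(-159,-128 \right)} = 136 + 64 = 200$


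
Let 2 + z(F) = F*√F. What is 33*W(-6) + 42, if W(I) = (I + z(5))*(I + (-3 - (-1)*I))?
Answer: 4002 - 2475*√5 ≈ -1532.3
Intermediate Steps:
z(F) = -2 + F^(3/2) (z(F) = -2 + F*√F = -2 + F^(3/2))
W(I) = (-3 + 2*I)*(-2 + I + 5*√5) (W(I) = (I + (-2 + 5^(3/2)))*(I + (-3 - (-1)*I)) = (I + (-2 + 5*√5))*(I + (-3 + I)) = (-2 + I + 5*√5)*(-3 + 2*I) = (-3 + 2*I)*(-2 + I + 5*√5))
33*W(-6) + 42 = 33*(6 - 15*√5 - 7*(-6) + 2*(-6)² + 10*(-6)*√5) + 42 = 33*(6 - 15*√5 + 42 + 2*36 - 60*√5) + 42 = 33*(6 - 15*√5 + 42 + 72 - 60*√5) + 42 = 33*(120 - 75*√5) + 42 = (3960 - 2475*√5) + 42 = 4002 - 2475*√5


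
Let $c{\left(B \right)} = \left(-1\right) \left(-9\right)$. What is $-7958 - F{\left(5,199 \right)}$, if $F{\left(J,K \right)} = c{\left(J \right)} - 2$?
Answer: $-7965$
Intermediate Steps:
$c{\left(B \right)} = 9$
$F{\left(J,K \right)} = 7$ ($F{\left(J,K \right)} = 9 - 2 = 7$)
$-7958 - F{\left(5,199 \right)} = -7958 - 7 = -7965$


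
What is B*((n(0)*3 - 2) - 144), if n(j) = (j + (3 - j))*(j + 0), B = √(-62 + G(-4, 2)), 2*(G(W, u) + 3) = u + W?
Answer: -146*I*√66 ≈ -1186.1*I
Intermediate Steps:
G(W, u) = -3 + W/2 + u/2 (G(W, u) = -3 + (u + W)/2 = -3 + (W + u)/2 = -3 + (W/2 + u/2) = -3 + W/2 + u/2)
B = I*√66 (B = √(-62 + (-3 + (½)*(-4) + (½)*2)) = √(-62 + (-3 - 2 + 1)) = √(-62 - 4) = √(-66) = I*√66 ≈ 8.124*I)
n(j) = 3*j
B*((n(0)*3 - 2) - 144) = (I*√66)*(((3*0)*3 - 2) - 144) = (I*√66)*((0*3 - 2) - 144) = (I*√66)*((0 - 2) - 144) = (I*√66)*(-2 - 144) = (I*√66)*(-146) = -146*I*√66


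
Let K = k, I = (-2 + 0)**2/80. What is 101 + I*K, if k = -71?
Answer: 1949/20 ≈ 97.450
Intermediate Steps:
I = 1/20 (I = (-2)**2*(1/80) = 4*(1/80) = 1/20 ≈ 0.050000)
K = -71
101 + I*K = 101 + (1/20)*(-71) = 101 - 71/20 = 1949/20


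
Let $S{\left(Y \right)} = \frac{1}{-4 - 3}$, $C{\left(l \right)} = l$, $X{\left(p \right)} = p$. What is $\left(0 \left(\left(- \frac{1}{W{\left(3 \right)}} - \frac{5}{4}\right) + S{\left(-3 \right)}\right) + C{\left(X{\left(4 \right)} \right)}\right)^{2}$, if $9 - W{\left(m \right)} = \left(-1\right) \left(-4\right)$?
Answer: $16$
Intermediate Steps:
$W{\left(m \right)} = 5$ ($W{\left(m \right)} = 9 - \left(-1\right) \left(-4\right) = 9 - 4 = 5$)
$S{\left(Y \right)} = - \frac{1}{7}$ ($S{\left(Y \right)} = \frac{1}{-7} = - \frac{1}{7}$)
$\left(0 \left(\left(- \frac{1}{W{\left(3 \right)}} - \frac{5}{4}\right) + S{\left(-3 \right)}\right) + C{\left(X{\left(4 \right)} \right)}\right)^{2} = \left(0 \left(\left(- \frac{1}{5} - \frac{5}{4}\right) - \frac{1}{7}\right) + 4\right)^{2} = \left(0 \left(- \frac{29}{20} - \frac{1}{7}\right) + 4\right)^{2} = \left(0 \left(- \frac{223}{140}\right) + 4\right)^{2} = \left(0 + 4\right)^{2} = 4^{2} = 16$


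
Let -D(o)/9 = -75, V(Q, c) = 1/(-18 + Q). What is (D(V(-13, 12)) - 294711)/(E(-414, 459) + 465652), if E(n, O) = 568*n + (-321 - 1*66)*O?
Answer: -294036/52867 ≈ -5.5618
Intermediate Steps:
E(n, O) = -387*O + 568*n (E(n, O) = 568*n + (-321 - 66)*O = 568*n - 387*O = -387*O + 568*n)
D(o) = 675 (D(o) = -9*(-75) = 675)
(D(V(-13, 12)) - 294711)/(E(-414, 459) + 465652) = (675 - 294711)/((-387*459 + 568*(-414)) + 465652) = -294036/((-177633 - 235152) + 465652) = -294036/(-412785 + 465652) = -294036/52867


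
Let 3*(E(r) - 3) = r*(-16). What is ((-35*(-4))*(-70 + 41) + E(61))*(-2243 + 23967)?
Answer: -285605428/3 ≈ -9.5202e+7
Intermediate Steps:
E(r) = 3 - 16*r/3 (E(r) = 3 + (r*(-16))/3 = 3 + (-16*r)/3 = 3 - 16*r/3)
((-35*(-4))*(-70 + 41) + E(61))*(-2243 + 23967) = ((-35*(-4))*(-70 + 41) + (3 - 16/3*61))*(-2243 + 23967) = (140*(-29) + (3 - 976/3))*21724 = (-4060 - 967/3)*21724 = -13147/3*21724 = -285605428/3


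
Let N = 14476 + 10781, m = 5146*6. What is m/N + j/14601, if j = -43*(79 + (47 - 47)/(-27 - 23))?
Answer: 121674149/122925819 ≈ 0.98982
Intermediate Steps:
m = 30876
N = 25257
j = -3397 (j = -43*(79 + 0/(-50)) = -43*(79 + 0*(-1/50)) = -43*(79 + 0) = -43*79 = -3397)
m/N + j/14601 = 30876/25257 - 3397/14601 = 30876*(1/25257) - 3397*1/14601 = 10292/8419 - 3397/14601 = 121674149/122925819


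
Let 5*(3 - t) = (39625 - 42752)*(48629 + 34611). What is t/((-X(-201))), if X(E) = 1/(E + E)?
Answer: 20927436198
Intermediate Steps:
X(E) = 1/(2*E)
t = 52058299 (t = 3 - (39625 - 42752)*(48629 + 34611)/5 = 3 - (-3127)*83240/5 = 3 - ⅕*(-260291480) = 3 + 52058296 = 52058299)
t/((-X(-201))) = 52058299/((-1/(2*(-201)))) = 52058299/((-(-1)/(2*201))) = 52058299/((-1*(-1/402))) = 52058299/(1/402) = 52058299*402 = 20927436198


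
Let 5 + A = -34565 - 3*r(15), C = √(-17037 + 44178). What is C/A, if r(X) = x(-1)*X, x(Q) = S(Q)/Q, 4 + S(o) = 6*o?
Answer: -√27141/35020 ≈ -0.0047043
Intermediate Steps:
S(o) = -4 + 6*o
x(Q) = (-4 + 6*Q)/Q
C = √27141 ≈ 164.75
r(X) = 10*X (r(X) = (6 - 4/(-1))*X = (6 - 4*(-1))*X = (6 + 4)*X = 10*X)
A = -35020 (A = -5 + (-34565 - 30*15) = -5 + (-34565 - 3*150) = -5 + (-34565 - 450) = -5 - 35015 = -35020)
C/A = √27141/(-35020) = √27141*(-1/35020) = -√27141/35020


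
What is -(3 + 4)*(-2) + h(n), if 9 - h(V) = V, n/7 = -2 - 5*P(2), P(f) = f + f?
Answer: 177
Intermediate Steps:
P(f) = 2*f
n = -154 (n = 7*(-2 - 10*2) = 7*(-2 - 5*4) = 7*(-2 - 20) = 7*(-22) = -154)
h(V) = 9 - V
-(3 + 4)*(-2) + h(n) = -(3 + 4)*(-2) + (9 - 1*(-154)) = -7*(-2) + (9 + 154) = -1*(-14) + 163 = 14 + 163 = 177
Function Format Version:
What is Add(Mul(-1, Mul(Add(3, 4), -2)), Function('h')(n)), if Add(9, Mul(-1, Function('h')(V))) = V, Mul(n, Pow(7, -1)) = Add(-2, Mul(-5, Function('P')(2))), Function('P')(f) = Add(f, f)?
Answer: 177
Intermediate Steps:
Function('P')(f) = Mul(2, f)
n = -154 (n = Mul(7, Add(-2, Mul(-5, Mul(2, 2)))) = Mul(7, Add(-2, Mul(-5, 4))) = Mul(7, Add(-2, -20)) = Mul(7, -22) = -154)
Function('h')(V) = Add(9, Mul(-1, V))
Add(Mul(-1, Mul(Add(3, 4), -2)), Function('h')(n)) = Add(Mul(-1, Mul(Add(3, 4), -2)), Add(9, Mul(-1, -154))) = Add(Mul(-1, Mul(7, -2)), Add(9, 154)) = Add(Mul(-1, -14), 163) = Add(14, 163) = 177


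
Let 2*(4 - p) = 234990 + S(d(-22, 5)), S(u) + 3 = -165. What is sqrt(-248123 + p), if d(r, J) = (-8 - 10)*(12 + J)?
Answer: I*sqrt(365530) ≈ 604.59*I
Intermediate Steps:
d(r, J) = -216 - 18*J (d(r, J) = -18*(12 + J) = -216 - 18*J)
S(u) = -168 (S(u) = -3 - 165 = -168)
p = -117407 (p = 4 - (234990 - 168)/2 = 4 - 1/2*234822 = 4 - 117411 = -117407)
sqrt(-248123 + p) = sqrt(-248123 - 117407) = sqrt(-365530) = I*sqrt(365530)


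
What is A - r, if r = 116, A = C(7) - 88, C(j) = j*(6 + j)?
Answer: -113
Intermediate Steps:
A = 3 (A = 7*(6 + 7) - 88 = 7*13 - 88 = 91 - 88 = 3)
A - r = 3 - 1*116 = 3 - 116 = -113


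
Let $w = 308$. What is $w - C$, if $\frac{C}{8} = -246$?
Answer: $2276$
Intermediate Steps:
$C = -1968$ ($C = 8 \left(-246\right) = -1968$)
$w - C = 308 - -1968 = 308 + 1968 = 2276$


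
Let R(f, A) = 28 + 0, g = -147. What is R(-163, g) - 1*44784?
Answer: -44756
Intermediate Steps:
R(f, A) = 28
R(-163, g) - 1*44784 = 28 - 1*44784 = 28 - 44784 = -44756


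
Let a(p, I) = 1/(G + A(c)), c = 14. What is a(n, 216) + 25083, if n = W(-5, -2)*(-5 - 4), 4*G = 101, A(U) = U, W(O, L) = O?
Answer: 3938035/157 ≈ 25083.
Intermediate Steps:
G = 101/4 (G = (¼)*101 = 101/4 ≈ 25.250)
n = 45 (n = -5*(-5 - 4) = -5*(-9) = 45)
a(p, I) = 4/157 (a(p, I) = 1/(101/4 + 14) = 1/(157/4) = 4/157)
a(n, 216) + 25083 = 4/157 + 25083 = 3938035/157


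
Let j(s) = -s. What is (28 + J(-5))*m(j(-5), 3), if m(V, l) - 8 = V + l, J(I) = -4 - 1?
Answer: 368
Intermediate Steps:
J(I) = -5
m(V, l) = 8 + V + l (m(V, l) = 8 + (V + l) = 8 + V + l)
(28 + J(-5))*m(j(-5), 3) = (28 - 5)*(8 - 1*(-5) + 3) = 23*(8 + 5 + 3) = 23*16 = 368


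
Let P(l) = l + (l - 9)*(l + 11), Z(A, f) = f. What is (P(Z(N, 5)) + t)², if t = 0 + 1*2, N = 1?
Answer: 3249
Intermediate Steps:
t = 2 (t = 0 + 2 = 2)
P(l) = l + (-9 + l)*(11 + l)
(P(Z(N, 5)) + t)² = ((-99 + 5² + 3*5) + 2)² = ((-99 + 25 + 15) + 2)² = (-59 + 2)² = (-57)² = 3249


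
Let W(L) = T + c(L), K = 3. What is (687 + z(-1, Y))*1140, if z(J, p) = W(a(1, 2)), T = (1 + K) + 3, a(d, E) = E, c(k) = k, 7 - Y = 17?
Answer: 793440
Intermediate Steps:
Y = -10 (Y = 7 - 1*17 = 7 - 17 = -10)
T = 7 (T = (1 + 3) + 3 = 4 + 3 = 7)
W(L) = 7 + L
z(J, p) = 9 (z(J, p) = 7 + 2 = 9)
(687 + z(-1, Y))*1140 = (687 + 9)*1140 = 696*1140 = 793440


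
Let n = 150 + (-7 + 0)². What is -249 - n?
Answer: -448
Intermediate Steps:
n = 199 (n = 150 + (-7)² = 150 + 49 = 199)
-249 - n = -249 - 1*199 = -249 - 199 = -448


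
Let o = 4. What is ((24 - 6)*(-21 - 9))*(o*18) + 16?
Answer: -38864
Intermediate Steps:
((24 - 6)*(-21 - 9))*(o*18) + 16 = ((24 - 6)*(-21 - 9))*(4*18) + 16 = (18*(-30))*72 + 16 = -540*72 + 16 = -38880 + 16 = -38864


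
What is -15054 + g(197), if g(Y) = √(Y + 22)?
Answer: -15054 + √219 ≈ -15039.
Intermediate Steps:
g(Y) = √(22 + Y)
-15054 + g(197) = -15054 + √(22 + 197) = -15054 + √219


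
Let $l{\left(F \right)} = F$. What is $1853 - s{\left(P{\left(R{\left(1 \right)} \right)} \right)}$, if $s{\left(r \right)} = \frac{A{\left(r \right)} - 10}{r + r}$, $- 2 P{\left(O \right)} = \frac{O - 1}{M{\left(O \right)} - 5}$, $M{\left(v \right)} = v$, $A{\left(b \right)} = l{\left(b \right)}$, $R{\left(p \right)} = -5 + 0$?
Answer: $\frac{11015}{6} \approx 1835.8$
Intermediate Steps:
$R{\left(p \right)} = -5$
$A{\left(b \right)} = b$
$P{\left(O \right)} = - \frac{-1 + O}{2 \left(-5 + O\right)}$ ($P{\left(O \right)} = - \frac{\left(O - 1\right) \frac{1}{O - 5}}{2} = - \frac{\left(-1 + O\right) \frac{1}{-5 + O}}{2} = - \frac{\frac{1}{-5 + O} \left(-1 + O\right)}{2} = - \frac{-1 + O}{2 \left(-5 + O\right)}$)
$s{\left(r \right)} = \frac{-10 + r}{2 r}$ ($s{\left(r \right)} = \frac{r - 10}{r + r} = \frac{-10 + r}{2 r}$)
$1853 - s{\left(P{\left(R{\left(1 \right)} \right)} \right)} = 1853 - \frac{-10 + \frac{1 - -5}{2 \left(-5 - 5\right)}}{2 \frac{1 - -5}{2 \left(-5 - 5\right)}} = 1853 - \frac{-10 + \frac{1 + 5}{2 \left(-10\right)}}{2 \frac{1 + 5}{2 \left(-10\right)}} = 1853 - \frac{-10 + \frac{1}{2} \left(- \frac{1}{10}\right) 6}{2 \cdot \frac{1}{2} \left(- \frac{1}{10}\right) 6} = 1853 - \frac{-10 - \frac{3}{10}}{2 \left(- \frac{3}{10}\right)} = 1853 - \frac{1}{2} \left(- \frac{10}{3}\right) \left(- \frac{103}{10}\right) = 1853 - \frac{103}{6} = \frac{11015}{6}$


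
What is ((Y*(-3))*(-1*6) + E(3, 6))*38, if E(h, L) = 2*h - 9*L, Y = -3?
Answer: -3876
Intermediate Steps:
E(h, L) = -9*L + 2*h
((Y*(-3))*(-1*6) + E(3, 6))*38 = ((-3*(-3))*(-1*6) + (-9*6 + 2*3))*38 = (9*(-6) + (-54 + 6))*38 = (-54 - 48)*38 = -102*38 = -3876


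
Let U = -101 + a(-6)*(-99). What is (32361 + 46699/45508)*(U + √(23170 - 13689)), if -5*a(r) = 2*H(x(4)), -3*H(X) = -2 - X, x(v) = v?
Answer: -160527688483/227540 + 1472731087*√9481/45508 ≈ 2.4456e+6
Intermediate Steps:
H(X) = ⅔ + X/3 (H(X) = -(-2 - X)/3 = ⅔ + X/3)
a(r) = -⅘ (a(r) = -2*(⅔ + (⅓)*4)/5 = -2*(⅔ + 4/3)/5 = -2*2/5 = -⅕*4 = -⅘)
U = -109/5 (U = -101 - ⅘*(-99) = -101 + 396/5 = -109/5 ≈ -21.800)
(32361 + 46699/45508)*(U + √(23170 - 13689)) = (32361 + 46699/45508)*(-109/5 + √(23170 - 13689)) = (32361 + 46699*(1/45508))*(-109/5 + √9481) = (32361 + 46699/45508)*(-109/5 + √9481) = 1472731087*(-109/5 + √9481)/45508 = -160527688483/227540 + 1472731087*√9481/45508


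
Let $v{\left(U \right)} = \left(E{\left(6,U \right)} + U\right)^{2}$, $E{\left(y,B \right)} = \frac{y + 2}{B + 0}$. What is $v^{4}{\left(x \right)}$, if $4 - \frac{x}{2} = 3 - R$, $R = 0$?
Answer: $1679616$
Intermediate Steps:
$E{\left(y,B \right)} = \frac{2 + y}{B}$
$x = 2$ ($x = 8 - 2 \left(3 - 0\right) = 8 - 2 \left(3 + 0\right) = 8 - 6 = 2$)
$v{\left(U \right)} = \left(U + \frac{8}{U}\right)^{2}$ ($v{\left(U \right)} = \left(\frac{2 + 6}{U} + U\right)^{2} = \left(\frac{1}{U} 8 + U\right)^{2} = \left(\frac{8}{U} + U\right)^{2} = \left(U + \frac{8}{U}\right)^{2}$)
$v^{4}{\left(x \right)} = \left(\frac{\left(8 + 2^{2}\right)^{2}}{4}\right)^{4} = \left(\frac{\left(8 + 4\right)^{2}}{4}\right)^{4} = \left(\frac{12^{2}}{4}\right)^{4} = \left(\frac{1}{4} \cdot 144\right)^{4} = 36^{4} = 1679616$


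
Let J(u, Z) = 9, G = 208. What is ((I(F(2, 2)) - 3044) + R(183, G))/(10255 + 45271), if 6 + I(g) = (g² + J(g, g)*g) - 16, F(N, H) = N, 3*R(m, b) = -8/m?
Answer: -835582/15241887 ≈ -0.054821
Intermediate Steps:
R(m, b) = -8/(3*m) (R(m, b) = (-8/m)/3 = -8/(3*m))
I(g) = -22 + g² + 9*g (I(g) = -6 + ((g² + 9*g) - 16) = -6 + (-16 + g² + 9*g) = -22 + g² + 9*g)
((I(F(2, 2)) - 3044) + R(183, G))/(10255 + 45271) = (((-22 + 2² + 9*2) - 3044) - 8/3/183)/(10255 + 45271) = (((-22 + 4 + 18) - 3044) - 8/3*1/183)/55526 = ((0 - 3044) - 8/549)*(1/55526) = (-3044 - 8/549)*(1/55526) = -1671164/549*1/55526 = -835582/15241887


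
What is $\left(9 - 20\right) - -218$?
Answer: $207$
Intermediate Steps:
$\left(9 - 20\right) - -218 = \left(9 - 20\right) + 218 = -11 + 218 = 207$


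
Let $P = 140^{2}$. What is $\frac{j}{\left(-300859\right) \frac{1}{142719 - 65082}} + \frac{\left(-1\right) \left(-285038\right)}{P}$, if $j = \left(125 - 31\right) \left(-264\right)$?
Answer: $\frac{18923948085421}{2948418200} \approx 6418.3$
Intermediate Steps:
$P = 19600$
$j = -24816$ ($j = 94 \left(-264\right) = -24816$)
$\frac{j}{\left(-300859\right) \frac{1}{142719 - 65082}} + \frac{\left(-1\right) \left(-285038\right)}{P} = - \frac{24816}{\left(-300859\right) \frac{1}{142719 - 65082}} + \frac{\left(-1\right) \left(-285038\right)}{19600} = - \frac{24816}{\left(-300859\right) \frac{1}{142719 - 65082}} + 285038 \cdot \frac{1}{19600} = - \frac{24816}{\left(-300859\right) \frac{1}{77637}} + \frac{142519}{9800} = - \frac{24816}{- \frac{300859}{77637}} + \frac{142519}{9800} = \left(-24816\right) \left(- \frac{77637}{300859}\right) + \frac{142519}{9800} = \frac{1926639792}{300859} + \frac{142519}{9800} = \frac{18923948085421}{2948418200}$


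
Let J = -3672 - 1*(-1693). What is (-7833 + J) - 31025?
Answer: -40837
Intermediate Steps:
J = -1979 (J = -3672 + 1693 = -1979)
(-7833 + J) - 31025 = (-7833 - 1979) - 31025 = -9812 - 31025 = -40837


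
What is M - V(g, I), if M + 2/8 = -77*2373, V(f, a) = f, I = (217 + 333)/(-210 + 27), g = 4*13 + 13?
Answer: -731145/4 ≈ -1.8279e+5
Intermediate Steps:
g = 65 (g = 52 + 13 = 65)
I = -550/183 (I = 550/(-183) = 550*(-1/183) = -550/183 ≈ -3.0055)
M = -730885/4 (M = -¼ - 77*2373 = -¼ - 182721 = -730885/4 ≈ -1.8272e+5)
M - V(g, I) = -730885/4 - 1*65 = -730885/4 - 65 = -731145/4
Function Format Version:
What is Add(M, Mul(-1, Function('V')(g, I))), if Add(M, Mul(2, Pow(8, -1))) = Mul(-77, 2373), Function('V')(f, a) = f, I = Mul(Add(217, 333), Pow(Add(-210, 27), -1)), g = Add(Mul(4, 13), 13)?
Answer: Rational(-731145, 4) ≈ -1.8279e+5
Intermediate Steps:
g = 65 (g = Add(52, 13) = 65)
I = Rational(-550, 183) (I = Mul(550, Pow(-183, -1)) = Mul(550, Rational(-1, 183)) = Rational(-550, 183) ≈ -3.0055)
M = Rational(-730885, 4) (M = Add(Rational(-1, 4), Mul(-77, 2373)) = Add(Rational(-1, 4), -182721) = Rational(-730885, 4) ≈ -1.8272e+5)
Add(M, Mul(-1, Function('V')(g, I))) = Add(Rational(-730885, 4), Mul(-1, 65)) = Add(Rational(-730885, 4), -65) = Rational(-731145, 4)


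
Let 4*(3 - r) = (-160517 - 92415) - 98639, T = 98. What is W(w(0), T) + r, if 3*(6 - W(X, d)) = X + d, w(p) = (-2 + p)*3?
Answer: 1054453/12 ≈ 87871.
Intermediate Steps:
w(p) = -6 + 3*p
r = 351583/4 (r = 3 - ((-160517 - 92415) - 98639)/4 = 3 - (-252932 - 98639)/4 = 3 - ¼*(-351571) = 3 + 351571/4 = 351583/4 ≈ 87896.)
W(X, d) = 6 - X/3 - d/3 (W(X, d) = 6 - (X + d)/3 = 6 + (-X/3 - d/3) = 6 - X/3 - d/3)
W(w(0), T) + r = (6 - (-6 + 3*0)/3 - ⅓*98) + 351583/4 = (6 - (-6 + 0)/3 - 98/3) + 351583/4 = (6 - ⅓*(-6) - 98/3) + 351583/4 = (6 + 2 - 98/3) + 351583/4 = -74/3 + 351583/4 = 1054453/12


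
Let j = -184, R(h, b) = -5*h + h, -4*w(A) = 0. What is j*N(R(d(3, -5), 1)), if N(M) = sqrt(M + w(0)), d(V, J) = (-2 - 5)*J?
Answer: -368*I*sqrt(35) ≈ -2177.1*I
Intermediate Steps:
d(V, J) = -7*J
w(A) = 0 (w(A) = -1/4*0 = 0)
R(h, b) = -4*h
N(M) = sqrt(M) (N(M) = sqrt(M + 0) = sqrt(M))
j*N(R(d(3, -5), 1)) = -184*2*I*sqrt(35) = -368*I*sqrt(35)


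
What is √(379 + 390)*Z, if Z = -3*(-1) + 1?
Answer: 4*√769 ≈ 110.92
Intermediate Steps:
Z = 4 (Z = 3 + 1 = 4)
√(379 + 390)*Z = √(379 + 390)*4 = √769*4 = 4*√769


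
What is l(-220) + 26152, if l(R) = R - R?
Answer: 26152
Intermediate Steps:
l(R) = 0
l(-220) + 26152 = 0 + 26152 = 26152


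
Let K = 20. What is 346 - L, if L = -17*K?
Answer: 686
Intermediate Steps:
L = -340 (L = -17*20 = -340)
346 - L = 346 - 1*(-340) = 346 + 340 = 686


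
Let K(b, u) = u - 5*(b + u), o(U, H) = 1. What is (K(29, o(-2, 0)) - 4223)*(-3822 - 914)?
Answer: 20705792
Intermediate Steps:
K(b, u) = -5*b - 4*u (K(b, u) = u + (-5*b - 5*u) = -5*b - 4*u)
(K(29, o(-2, 0)) - 4223)*(-3822 - 914) = ((-5*29 - 4*1) - 4223)*(-3822 - 914) = ((-145 - 4) - 4223)*(-4736) = (-149 - 4223)*(-4736) = -4372*(-4736) = 20705792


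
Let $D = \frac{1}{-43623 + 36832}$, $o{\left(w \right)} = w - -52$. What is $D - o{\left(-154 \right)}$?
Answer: $\frac{692681}{6791} \approx 102.0$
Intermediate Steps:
$o{\left(w \right)} = 52 + w$ ($o{\left(w \right)} = w + 52 = 52 + w$)
$D = - \frac{1}{6791}$ ($D = \frac{1}{-6791} = - \frac{1}{6791} \approx -0.00014725$)
$D - o{\left(-154 \right)} = - \frac{1}{6791} - \left(52 - 154\right) = - \frac{1}{6791} - -102 = - \frac{1}{6791} + 102 = \frac{692681}{6791}$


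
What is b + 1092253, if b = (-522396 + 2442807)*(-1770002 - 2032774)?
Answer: -7302891768683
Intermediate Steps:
b = -7302892860936 (b = 1920411*(-3802776) = -7302892860936)
b + 1092253 = -7302892860936 + 1092253 = -7302891768683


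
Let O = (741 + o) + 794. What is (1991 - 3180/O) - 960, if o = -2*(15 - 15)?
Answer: 315881/307 ≈ 1028.9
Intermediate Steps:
o = 0 (o = -2*0 = 0)
O = 1535 (O = (741 + 0) + 794 = 741 + 794 = 1535)
(1991 - 3180/O) - 960 = (1991 - 3180/1535) - 960 = (1991 - 3180*1/1535) - 960 = (1991 - 636/307) - 960 = 610601/307 - 960 = 315881/307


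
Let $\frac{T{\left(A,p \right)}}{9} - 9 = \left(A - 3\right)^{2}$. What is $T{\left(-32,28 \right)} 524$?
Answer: $5819544$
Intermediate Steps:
$T{\left(A,p \right)} = 81 + 9 \left(-3 + A\right)^{2}$ ($T{\left(A,p \right)} = 81 + 9 \left(A - 3\right)^{2} = 81 + 9 \left(-3 + A\right)^{2}$)
$T{\left(-32,28 \right)} 524 = \left(81 + 9 \left(-3 - 32\right)^{2}\right) 524 = \left(81 + 9 \left(-35\right)^{2}\right) 524 = \left(81 + 9 \cdot 1225\right) 524 = \left(81 + 11025\right) 524 = 11106 \cdot 524 = 5819544$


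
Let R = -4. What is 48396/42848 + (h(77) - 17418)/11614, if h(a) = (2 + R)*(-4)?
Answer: -22989067/62204584 ≈ -0.36957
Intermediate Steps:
h(a) = 8 (h(a) = (2 - 4)*(-4) = -2*(-4) = 8)
48396/42848 + (h(77) - 17418)/11614 = 48396/42848 + (8 - 17418)/11614 = 48396*(1/42848) - 17410*1/11614 = 12099/10712 - 8705/5807 = -22989067/62204584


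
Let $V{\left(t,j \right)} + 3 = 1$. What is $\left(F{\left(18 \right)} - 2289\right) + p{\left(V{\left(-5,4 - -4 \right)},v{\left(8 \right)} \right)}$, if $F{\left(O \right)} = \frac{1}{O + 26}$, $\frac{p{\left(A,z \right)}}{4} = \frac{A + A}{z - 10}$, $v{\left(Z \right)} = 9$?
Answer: $- \frac{100011}{44} \approx -2273.0$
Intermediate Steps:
$V{\left(t,j \right)} = -2$ ($V{\left(t,j \right)} = -3 + 1 = -2$)
$p{\left(A,z \right)} = \frac{8 A}{-10 + z}$ ($p{\left(A,z \right)} = 4 \frac{A + A}{z - 10} = 4 \frac{2 A}{-10 + z} = \frac{8 A}{-10 + z}$)
$F{\left(O \right)} = \frac{1}{26 + O}$
$\left(F{\left(18 \right)} - 2289\right) + p{\left(V{\left(-5,4 - -4 \right)},v{\left(8 \right)} \right)} = \left(\frac{1}{26 + 18} - 2289\right) + 8 \left(-2\right) \frac{1}{-10 + 9} = \left(\frac{1}{44} - 2289\right) + 8 \left(-2\right) \frac{1}{-1} = \left(\frac{1}{44} - 2289\right) + 8 \left(-2\right) \left(-1\right) = - \frac{100715}{44} + 16 = - \frac{100011}{44}$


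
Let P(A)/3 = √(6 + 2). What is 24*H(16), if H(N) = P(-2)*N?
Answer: 2304*√2 ≈ 3258.3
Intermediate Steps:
P(A) = 6*√2 (P(A) = 3*√(6 + 2) = 3*√8 = 3*(2*√2) = 6*√2)
H(N) = 6*N*√2 (H(N) = (6*√2)*N = 6*N*√2)
24*H(16) = 24*(6*16*√2) = 24*(96*√2) = 2304*√2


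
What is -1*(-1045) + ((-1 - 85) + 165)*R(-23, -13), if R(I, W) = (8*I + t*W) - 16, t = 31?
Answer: -46592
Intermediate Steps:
R(I, W) = -16 + 8*I + 31*W (R(I, W) = (8*I + 31*W) - 16 = -16 + 8*I + 31*W)
-1*(-1045) + ((-1 - 85) + 165)*R(-23, -13) = -1*(-1045) + ((-1 - 85) + 165)*(-16 + 8*(-23) + 31*(-13)) = 1045 + (-86 + 165)*(-16 - 184 - 403) = 1045 + 79*(-603) = 1045 - 47637 = -46592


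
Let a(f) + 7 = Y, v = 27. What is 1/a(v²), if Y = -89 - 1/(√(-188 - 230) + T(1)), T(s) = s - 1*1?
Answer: -40128/3852289 - I*√418/3852289 ≈ -0.010417 - 5.3072e-6*I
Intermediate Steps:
T(s) = -1 + s (T(s) = s - 1 = -1 + s)
Y = -89 + I*√418/418 (Y = -89 - 1/(√(-188 - 230) + (-1 + 1)) = -89 - 1/(√(-418) + 0) = -89 - 1/(I*√418 + 0) = -89 - 1/(I*√418) = -89 - (-1)*I*√418/418 = -89 + I*√418/418 ≈ -89.0 + 0.048912*I)
a(f) = -96 + I*√418/418 (a(f) = -7 + (-89 + I*√418/418) = -96 + I*√418/418)
1/a(v²) = 1/(-96 + I*√418/418)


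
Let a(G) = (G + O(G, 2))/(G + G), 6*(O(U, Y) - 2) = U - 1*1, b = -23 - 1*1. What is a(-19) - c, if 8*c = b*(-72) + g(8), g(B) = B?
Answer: -24677/114 ≈ -216.46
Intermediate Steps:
b = -24 (b = -23 - 1 = -24)
O(U, Y) = 11/6 + U/6 (O(U, Y) = 2 + (U - 1*1)/6 = 2 + (U - 1)/6 = 2 + (-1 + U)/6 = 2 + (-⅙ + U/6) = 11/6 + U/6)
a(G) = (11/6 + 7*G/6)/(2*G) (a(G) = (G + (11/6 + G/6))/(G + G) = (11/6 + 7*G/6)/((2*G)) = (11/6 + 7*G/6)*(1/(2*G)) = (11/6 + 7*G/6)/(2*G))
c = 217 (c = (-24*(-72) + 8)/8 = (1728 + 8)/8 = (⅛)*1736 = 217)
a(-19) - c = (1/12)*(11 + 7*(-19))/(-19) - 1*217 = (1/12)*(-1/19)*(11 - 133) - 217 = (1/12)*(-1/19)*(-122) - 217 = 61/114 - 217 = -24677/114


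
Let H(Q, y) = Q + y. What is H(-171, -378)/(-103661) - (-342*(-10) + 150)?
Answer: -370069221/103661 ≈ -3570.0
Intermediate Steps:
H(-171, -378)/(-103661) - (-342*(-10) + 150) = (-171 - 378)/(-103661) - (-342*(-10) + 150) = -549*(-1/103661) - (3420 + 150) = 549/103661 - 1*3570 = 549/103661 - 3570 = -370069221/103661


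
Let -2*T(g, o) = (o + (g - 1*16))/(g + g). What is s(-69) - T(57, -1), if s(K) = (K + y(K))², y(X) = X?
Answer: 1085518/57 ≈ 19044.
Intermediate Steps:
T(g, o) = -(-16 + g + o)/(4*g) (T(g, o) = -(o + (g - 1*16))/(2*(g + g)) = -(o + (g - 16))/(2*(2*g)) = -(o + (-16 + g))*1/(2*g)/2 = -(-16 + g + o)*1/(2*g)/2 = -(-16 + g + o)/(4*g))
s(K) = 4*K² (s(K) = (K + K)² = (2*K)² = 4*K²)
s(-69) - T(57, -1) = 4*(-69)² - (16 - 1*57 - 1*(-1))/(4*57) = 4*4761 - (16 - 57 + 1)/(4*57) = 19044 - (-40)/(4*57) = 19044 - 1*(-10/57) = 19044 + 10/57 = 1085518/57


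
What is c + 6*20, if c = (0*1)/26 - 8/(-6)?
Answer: 364/3 ≈ 121.33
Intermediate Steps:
c = 4/3 (c = 0*(1/26) - 8*(-1/6) = 0 + 4/3 = 4/3 ≈ 1.3333)
c + 6*20 = 4/3 + 6*20 = 4/3 + 120 = 364/3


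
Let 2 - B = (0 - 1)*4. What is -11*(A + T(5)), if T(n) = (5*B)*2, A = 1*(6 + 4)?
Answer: -770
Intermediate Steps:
A = 10 (A = 1*10 = 10)
B = 6 (B = 2 - (0 - 1)*4 = 2 - (-1)*4 = 2 - 1*(-4) = 2 + 4 = 6)
T(n) = 60 (T(n) = (5*6)*2 = 30*2 = 60)
-11*(A + T(5)) = -11*(10 + 60) = -11*70 = -770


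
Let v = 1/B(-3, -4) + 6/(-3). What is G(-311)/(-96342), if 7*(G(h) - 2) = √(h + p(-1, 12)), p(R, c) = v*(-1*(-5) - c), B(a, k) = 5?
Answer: -1/48171 - I*√1865/1685985 ≈ -2.0759e-5 - 2.5614e-5*I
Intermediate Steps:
v = -9/5 (v = 1/5 + 6/(-3) = 1*(⅕) + 6*(-⅓) = ⅕ - 2 = -9/5 ≈ -1.8000)
p(R, c) = -9 + 9*c/5 (p(R, c) = -9*(-1*(-5) - c)/5 = -9*(5 - c)/5 = -9 + 9*c/5)
G(h) = 2 + √(63/5 + h)/7 (G(h) = 2 + √(h + (-9 + (9/5)*12))/7 = 2 + √(h + (-9 + 108/5))/7 = 2 + √(h + 63/5)/7 = 2 + √(63/5 + h)/7)
G(-311)/(-96342) = (2 + √(315 + 25*(-311))/35)/(-96342) = (2 + √(315 - 7775)/35)*(-1/96342) = (2 + √(-7460)/35)*(-1/96342) = (2 + (2*I*√1865)/35)*(-1/96342) = (2 + 2*I*√1865/35)*(-1/96342) = -1/48171 - I*√1865/1685985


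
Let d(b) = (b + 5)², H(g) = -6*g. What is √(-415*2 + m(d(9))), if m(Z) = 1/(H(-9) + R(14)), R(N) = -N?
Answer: I*√331990/20 ≈ 28.809*I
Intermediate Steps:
d(b) = (5 + b)²
m(Z) = 1/40 (m(Z) = 1/(-6*(-9) - 1*14) = 1/(54 - 14) = 1/40)
√(-415*2 + m(d(9))) = √(-415*2 + 1/40) = √(-830 + 1/40) = √(-33199/40) = I*√331990/20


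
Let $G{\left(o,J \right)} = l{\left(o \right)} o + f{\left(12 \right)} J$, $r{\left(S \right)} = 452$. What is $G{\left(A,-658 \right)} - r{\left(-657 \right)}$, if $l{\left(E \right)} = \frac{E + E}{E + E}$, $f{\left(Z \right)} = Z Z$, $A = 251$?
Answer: $-94953$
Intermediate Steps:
$f{\left(Z \right)} = Z^{2}$
$l{\left(E \right)} = 1$ ($l{\left(E \right)} = \frac{2 E}{2 E} = 2 E \frac{1}{2 E} = 1$)
$G{\left(o,J \right)} = o + 144 J$ ($G{\left(o,J \right)} = 1 o + 12^{2} J = o + 144 J$)
$G{\left(A,-658 \right)} - r{\left(-657 \right)} = \left(251 + 144 \left(-658\right)\right) - 452 = \left(251 - 94752\right) - 452 = -94501 - 452 = -94953$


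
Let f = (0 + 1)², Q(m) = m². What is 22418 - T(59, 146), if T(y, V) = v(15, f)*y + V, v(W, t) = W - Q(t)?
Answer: 21446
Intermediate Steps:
f = 1 (f = 1² = 1)
v(W, t) = W - t²
T(y, V) = V + 14*y (T(y, V) = (15 - 1*1²)*y + V = (15 - 1*1)*y + V = (15 - 1)*y + V = 14*y + V = V + 14*y)
22418 - T(59, 146) = 22418 - (146 + 14*59) = 22418 - (146 + 826) = 22418 - 1*972 = 22418 - 972 = 21446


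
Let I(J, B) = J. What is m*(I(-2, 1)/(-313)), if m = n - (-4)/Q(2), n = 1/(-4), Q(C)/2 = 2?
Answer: 3/626 ≈ 0.0047923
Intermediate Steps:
Q(C) = 4 (Q(C) = 2*2 = 4)
n = -¼ ≈ -0.25000
m = ¾ (m = -¼ - (-4)/4 = -¼ - 1*(-1) = -¼ + 1 = ¾ ≈ 0.75000)
m*(I(-2, 1)/(-313)) = 3*(-2/(-313))/4 = 3*(-2*(-1/313))/4 = (¾)*(2/313) = 3/626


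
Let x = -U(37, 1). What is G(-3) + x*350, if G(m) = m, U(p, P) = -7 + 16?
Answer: -3153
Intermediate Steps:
U(p, P) = 9
x = -9 (x = -1*9 = -9)
G(-3) + x*350 = -3 - 9*350 = -3 - 3150 = -3153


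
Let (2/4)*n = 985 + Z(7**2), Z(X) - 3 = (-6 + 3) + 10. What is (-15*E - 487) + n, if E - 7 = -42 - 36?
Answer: 2568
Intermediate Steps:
E = -71 (E = 7 + (-42 - 36) = 7 - 78 = -71)
Z(X) = 10 (Z(X) = 3 + ((-6 + 3) + 10) = 3 + (-3 + 10) = 3 + 7 = 10)
n = 1990 (n = 2*(985 + 10) = 2*995 = 1990)
(-15*E - 487) + n = (-15*(-71) - 487) + 1990 = (1065 - 487) + 1990 = 578 + 1990 = 2568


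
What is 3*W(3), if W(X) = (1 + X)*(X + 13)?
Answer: 192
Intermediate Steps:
W(X) = (1 + X)*(13 + X)
3*W(3) = 3*(13 + 3² + 14*3) = 3*(13 + 9 + 42) = 3*64 = 192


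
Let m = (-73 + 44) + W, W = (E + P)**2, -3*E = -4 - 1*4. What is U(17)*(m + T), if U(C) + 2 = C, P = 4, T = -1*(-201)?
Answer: 9740/3 ≈ 3246.7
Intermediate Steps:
T = 201
E = 8/3 (E = -(-4 - 1*4)/3 = -(-4 - 4)/3 = -1/3*(-8) = 8/3 ≈ 2.6667)
W = 400/9 (W = (8/3 + 4)**2 = (20/3)**2 = 400/9 ≈ 44.444)
U(C) = -2 + C
m = 139/9 (m = (-73 + 44) + 400/9 = -29 + 400/9 = 139/9 ≈ 15.444)
U(17)*(m + T) = (-2 + 17)*(139/9 + 201) = 15*(1948/9) = 9740/3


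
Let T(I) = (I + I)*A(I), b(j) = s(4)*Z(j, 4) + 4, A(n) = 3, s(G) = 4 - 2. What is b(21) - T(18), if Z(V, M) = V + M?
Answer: -54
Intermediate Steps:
s(G) = 2
Z(V, M) = M + V
b(j) = 12 + 2*j (b(j) = 2*(4 + j) + 4 = (8 + 2*j) + 4 = 12 + 2*j)
T(I) = 6*I (T(I) = (I + I)*3 = (2*I)*3 = 6*I)
b(21) - T(18) = (12 + 2*21) - 6*18 = (12 + 42) - 1*108 = 54 - 108 = -54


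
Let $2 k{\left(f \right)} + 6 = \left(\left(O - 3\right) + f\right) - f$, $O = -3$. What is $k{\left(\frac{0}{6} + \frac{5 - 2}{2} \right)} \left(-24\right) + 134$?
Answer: $278$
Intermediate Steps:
$k{\left(f \right)} = -6$ ($k{\left(f \right)} = -3 + \frac{\left(\left(-3 - 3\right) + f\right) - f}{2} = -3 + \frac{\left(-6 + f\right) - f}{2} = -3 + \frac{1}{2} \left(-6\right) = -3 - 3 = -6$)
$k{\left(\frac{0}{6} + \frac{5 - 2}{2} \right)} \left(-24\right) + 134 = \left(-6\right) \left(-24\right) + 134 = 144 + 134 = 278$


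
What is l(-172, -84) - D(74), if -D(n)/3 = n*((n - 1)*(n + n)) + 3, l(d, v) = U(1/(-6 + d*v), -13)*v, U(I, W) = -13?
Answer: 2399589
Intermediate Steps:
l(d, v) = -13*v
D(n) = -9 - 6*n²*(-1 + n) (D(n) = -3*(n*((n - 1)*(n + n)) + 3) = -3*(n*((-1 + n)*(2*n)) + 3) = -3*(n*(2*n*(-1 + n)) + 3) = -3*(2*n²*(-1 + n) + 3) = -3*(3 + 2*n²*(-1 + n)) = -9 - 6*n²*(-1 + n))
l(-172, -84) - D(74) = -13*(-84) - (-9 - 6*74³ + 6*74²) = 1092 - (-9 - 6*405224 + 6*5476) = 1092 - (-9 - 2431344 + 32856) = 1092 - 1*(-2398497) = 1092 + 2398497 = 2399589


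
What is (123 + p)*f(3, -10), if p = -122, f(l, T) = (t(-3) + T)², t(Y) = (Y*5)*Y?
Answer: 1225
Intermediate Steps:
t(Y) = 5*Y² (t(Y) = (5*Y)*Y = 5*Y²)
f(l, T) = (45 + T)² (f(l, T) = (5*(-3)² + T)² = (5*9 + T)² = (45 + T)²)
(123 + p)*f(3, -10) = (123 - 122)*(45 - 10)² = 1*35² = 1*1225 = 1225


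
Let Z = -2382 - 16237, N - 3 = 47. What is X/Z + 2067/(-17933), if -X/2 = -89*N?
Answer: -198089173/333894527 ≈ -0.59327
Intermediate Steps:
N = 50 (N = 3 + 47 = 50)
X = 8900 (X = -(-178)*50 = -2*(-4450) = 8900)
Z = -18619
X/Z + 2067/(-17933) = 8900/(-18619) + 2067/(-17933) = 8900*(-1/18619) + 2067*(-1/17933) = -8900/18619 - 2067/17933 = -198089173/333894527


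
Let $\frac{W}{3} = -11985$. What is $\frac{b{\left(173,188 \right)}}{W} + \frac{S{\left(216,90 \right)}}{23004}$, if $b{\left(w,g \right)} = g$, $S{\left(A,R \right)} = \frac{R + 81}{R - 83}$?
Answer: $- \frac{6337}{1520820} \approx -0.0041668$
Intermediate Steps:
$W = -35955$ ($W = 3 \left(-11985\right) = -35955$)
$S{\left(A,R \right)} = \frac{81 + R}{-83 + R}$
$\frac{b{\left(173,188 \right)}}{W} + \frac{S{\left(216,90 \right)}}{23004} = \frac{188}{-35955} + \frac{\frac{1}{-83 + 90} \left(81 + 90\right)}{23004} = 188 \left(- \frac{1}{35955}\right) + \frac{1}{7} \cdot 171 \cdot \frac{1}{23004} = - \frac{4}{765} + \frac{1}{7} \cdot 171 \cdot \frac{1}{23004} = - \frac{4}{765} + \frac{171}{7} \cdot \frac{1}{23004} = - \frac{4}{765} + \frac{19}{17892} = - \frac{6337}{1520820}$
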